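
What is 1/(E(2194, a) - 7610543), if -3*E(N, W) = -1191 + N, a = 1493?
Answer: -3/22832632 ≈ -1.3139e-7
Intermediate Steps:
E(N, W) = 397 - N/3 (E(N, W) = -(-1191 + N)/3 = 397 - N/3)
1/(E(2194, a) - 7610543) = 1/((397 - 1/3*2194) - 7610543) = 1/((397 - 2194/3) - 7610543) = 1/(-1003/3 - 7610543) = 1/(-22832632/3) = -3/22832632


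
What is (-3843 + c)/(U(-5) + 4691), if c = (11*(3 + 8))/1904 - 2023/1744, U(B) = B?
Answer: -199447099/243128424 ≈ -0.82034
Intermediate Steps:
c = -56887/51884 (c = (11*11)*(1/1904) - 2023*1/1744 = 121*(1/1904) - 2023/1744 = 121/1904 - 2023/1744 = -56887/51884 ≈ -1.0964)
(-3843 + c)/(U(-5) + 4691) = (-3843 - 56887/51884)/(-5 + 4691) = -199447099/51884/4686 = -199447099/51884*1/4686 = -199447099/243128424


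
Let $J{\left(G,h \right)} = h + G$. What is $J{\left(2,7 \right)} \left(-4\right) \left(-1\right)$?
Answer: $36$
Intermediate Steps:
$J{\left(G,h \right)} = G + h$
$J{\left(2,7 \right)} \left(-4\right) \left(-1\right) = \left(2 + 7\right) \left(-4\right) \left(-1\right) = 9 \left(-4\right) \left(-1\right) = \left(-36\right) \left(-1\right) = 36$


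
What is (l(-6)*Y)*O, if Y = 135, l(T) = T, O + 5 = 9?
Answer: -3240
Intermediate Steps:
O = 4 (O = -5 + 9 = 4)
(l(-6)*Y)*O = -6*135*4 = -810*4 = -3240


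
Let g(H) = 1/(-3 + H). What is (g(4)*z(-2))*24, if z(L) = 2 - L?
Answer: 96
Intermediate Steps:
(g(4)*z(-2))*24 = ((2 - 1*(-2))/(-3 + 4))*24 = ((2 + 2)/1)*24 = (1*4)*24 = 4*24 = 96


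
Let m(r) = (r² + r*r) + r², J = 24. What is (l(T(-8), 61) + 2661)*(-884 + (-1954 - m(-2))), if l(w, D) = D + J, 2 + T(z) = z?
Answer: -7826100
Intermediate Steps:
T(z) = -2 + z
l(w, D) = 24 + D (l(w, D) = D + 24 = 24 + D)
m(r) = 3*r² (m(r) = (r² + r²) + r² = 2*r² + r² = 3*r²)
(l(T(-8), 61) + 2661)*(-884 + (-1954 - m(-2))) = ((24 + 61) + 2661)*(-884 + (-1954 - 3*(-2)²)) = (85 + 2661)*(-884 + (-1954 - 3*4)) = 2746*(-884 + (-1954 - 1*12)) = 2746*(-884 + (-1954 - 12)) = 2746*(-884 - 1966) = 2746*(-2850) = -7826100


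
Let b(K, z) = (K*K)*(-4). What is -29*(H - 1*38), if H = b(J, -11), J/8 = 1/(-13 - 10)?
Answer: 590382/529 ≈ 1116.0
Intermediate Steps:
J = -8/23 (J = 8/(-13 - 10) = 8/(-23) = 8*(-1/23) = -8/23 ≈ -0.34783)
b(K, z) = -4*K² (b(K, z) = K²*(-4) = -4*K²)
H = -256/529 (H = -4*(-8/23)² = -4*64/529 = -256/529 ≈ -0.48393)
-29*(H - 1*38) = -29*(-256/529 - 1*38) = -29*(-256/529 - 38) = -29*(-20358/529) = 590382/529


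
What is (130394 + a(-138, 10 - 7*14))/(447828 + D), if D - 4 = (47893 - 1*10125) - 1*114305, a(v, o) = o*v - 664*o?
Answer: 4466/8251 ≈ 0.54127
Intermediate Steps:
a(v, o) = -664*o + o*v
D = -76533 (D = 4 + ((47893 - 1*10125) - 1*114305) = 4 + ((47893 - 10125) - 114305) = 4 + (37768 - 114305) = 4 - 76537 = -76533)
(130394 + a(-138, 10 - 7*14))/(447828 + D) = (130394 + (10 - 7*14)*(-664 - 138))/(447828 - 76533) = (130394 + (10 - 98)*(-802))/371295 = (130394 - 88*(-802))*(1/371295) = (130394 + 70576)*(1/371295) = 200970*(1/371295) = 4466/8251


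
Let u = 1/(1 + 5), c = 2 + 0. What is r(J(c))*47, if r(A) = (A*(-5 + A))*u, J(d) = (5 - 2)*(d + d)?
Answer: 658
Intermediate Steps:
c = 2
J(d) = 6*d (J(d) = 3*(2*d) = 6*d)
u = 1/6 ≈ 0.16667
r(A) = A*(-5 + A)/6 (r(A) = (A*(-5 + A))*(1/6) = A*(-5 + A)/6)
r(J(c))*47 = ((6*2)*(-5 + 6*2)/6)*47 = ((1/6)*12*(-5 + 12))*47 = ((1/6)*12*7)*47 = 14*47 = 658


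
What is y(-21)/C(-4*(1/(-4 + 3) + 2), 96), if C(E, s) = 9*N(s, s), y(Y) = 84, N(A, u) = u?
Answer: 7/72 ≈ 0.097222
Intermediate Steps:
C(E, s) = 9*s
y(-21)/C(-4*(1/(-4 + 3) + 2), 96) = 84/((9*96)) = 84/864 = 84*(1/864) = 7/72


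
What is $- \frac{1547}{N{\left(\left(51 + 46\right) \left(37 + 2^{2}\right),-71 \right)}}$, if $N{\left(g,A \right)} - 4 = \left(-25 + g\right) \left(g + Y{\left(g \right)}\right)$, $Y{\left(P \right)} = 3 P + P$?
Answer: $- \frac{1547}{78585524} \approx -1.9686 \cdot 10^{-5}$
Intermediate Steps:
$Y{\left(P \right)} = 4 P$
$N{\left(g,A \right)} = 4 + 5 g \left(-25 + g\right)$ ($N{\left(g,A \right)} = 4 + \left(-25 + g\right) \left(g + 4 g\right) = 4 + \left(-25 + g\right) 5 g = 4 + 5 g \left(-25 + g\right)$)
$- \frac{1547}{N{\left(\left(51 + 46\right) \left(37 + 2^{2}\right),-71 \right)}} = - \frac{1547}{4 - 125 \left(51 + 46\right) \left(37 + 2^{2}\right) + 5 \left(\left(51 + 46\right) \left(37 + 2^{2}\right)\right)^{2}} = - \frac{1547}{4 - 125 \cdot 97 \left(37 + 4\right) + 5 \left(97 \left(37 + 4\right)\right)^{2}} = - \frac{1547}{4 - 125 \cdot 97 \cdot 41 + 5 \left(97 \cdot 41\right)^{2}} = - \frac{1547}{4 - 497125 + 5 \cdot 3977^{2}} = - \frac{1547}{4 - 497125 + 5 \cdot 15816529} = - \frac{1547}{4 - 497125 + 79082645} = - \frac{1547}{78585524}$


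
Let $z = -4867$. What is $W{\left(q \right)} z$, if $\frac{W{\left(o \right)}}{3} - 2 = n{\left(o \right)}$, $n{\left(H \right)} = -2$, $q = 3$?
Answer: $0$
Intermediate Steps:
$W{\left(o \right)} = 0$ ($W{\left(o \right)} = 6 + 3 \left(-2\right) = 6 - 6 = 0$)
$W{\left(q \right)} z = 0 \left(-4867\right) = 0$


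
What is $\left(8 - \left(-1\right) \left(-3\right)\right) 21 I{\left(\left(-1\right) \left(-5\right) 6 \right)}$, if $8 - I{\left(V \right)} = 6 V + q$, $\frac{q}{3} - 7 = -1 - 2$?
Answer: $-19320$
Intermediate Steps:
$q = 12$ ($q = 21 + 3 \left(-1 - 2\right) = 21 + 3 \left(-3\right) = 21 - 9 = 12$)
$I{\left(V \right)} = -4 - 6 V$ ($I{\left(V \right)} = 8 - \left(6 V + 12\right) = 8 - \left(12 + 6 V\right) = -4 - 6 V$)
$\left(8 - \left(-1\right) \left(-3\right)\right) 21 I{\left(\left(-1\right) \left(-5\right) 6 \right)} = \left(8 - \left(-1\right) \left(-3\right)\right) 21 \left(-4 - 6 \left(-1\right) \left(-5\right) 6\right) = \left(8 - 3\right) 21 \left(-4 - 6 \cdot 5 \cdot 6\right) = \left(8 - 3\right) 21 \left(-4 - 180\right) = 5 \cdot 21 \left(-4 - 180\right) = 105 \left(-184\right) = -19320$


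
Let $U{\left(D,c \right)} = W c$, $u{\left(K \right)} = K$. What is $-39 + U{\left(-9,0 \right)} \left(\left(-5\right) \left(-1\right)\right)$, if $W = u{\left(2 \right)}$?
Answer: $-39$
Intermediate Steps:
$W = 2$
$U{\left(D,c \right)} = 2 c$
$-39 + U{\left(-9,0 \right)} \left(\left(-5\right) \left(-1\right)\right) = -39 + 2 \cdot 0 \left(\left(-5\right) \left(-1\right)\right) = -39 + 0 \cdot 5 = -39 + 0 = -39$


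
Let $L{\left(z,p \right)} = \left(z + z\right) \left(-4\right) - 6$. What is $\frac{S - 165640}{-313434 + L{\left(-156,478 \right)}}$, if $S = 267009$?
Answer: $- \frac{101369}{312192} \approx -0.3247$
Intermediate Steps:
$L{\left(z,p \right)} = -6 - 8 z$ ($L{\left(z,p \right)} = 2 z \left(-4\right) - 6 = - 8 z - 6 = -6 - 8 z$)
$\frac{S - 165640}{-313434 + L{\left(-156,478 \right)}} = \frac{267009 - 165640}{-313434 - -1242} = \frac{101369}{-313434 + \left(-6 + 1248\right)} = \frac{101369}{-313434 + 1242} = \frac{101369}{-312192} = 101369 \left(- \frac{1}{312192}\right) = - \frac{101369}{312192}$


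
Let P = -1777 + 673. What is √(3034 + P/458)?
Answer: √158979586/229 ≈ 55.060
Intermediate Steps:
P = -1104
√(3034 + P/458) = √(3034 - 1104/458) = √(3034 - 1104*1/458) = √(3034 - 552/229) = √(694234/229) = √158979586/229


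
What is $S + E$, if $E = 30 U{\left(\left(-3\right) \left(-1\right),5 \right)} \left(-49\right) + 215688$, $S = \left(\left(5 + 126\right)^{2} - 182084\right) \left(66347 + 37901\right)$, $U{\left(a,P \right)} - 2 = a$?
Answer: $-17192684566$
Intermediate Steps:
$U{\left(a,P \right)} = 2 + a$
$S = -17192892904$ ($S = \left(131^{2} - 182084\right) 104248 = \left(17161 - 182084\right) 104248 = \left(-164923\right) 104248 = -17192892904$)
$E = 208338$ ($E = 30 \left(2 - -3\right) \left(-49\right) + 215688 = 30 \left(2 + 3\right) \left(-49\right) + 215688 = 30 \cdot 5 \left(-49\right) + 215688 = 150 \left(-49\right) + 215688 = -7350 + 215688 = 208338$)
$S + E = -17192892904 + 208338 = -17192684566$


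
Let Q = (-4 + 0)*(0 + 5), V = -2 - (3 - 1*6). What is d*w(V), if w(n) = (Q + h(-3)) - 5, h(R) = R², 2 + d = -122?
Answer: 1984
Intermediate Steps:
d = -124 (d = -2 - 122 = -124)
V = 1 (V = -2 - (3 - 6) = -2 - 1*(-3) = -2 + 3 = 1)
Q = -20 (Q = -4*5 = -20)
w(n) = -16 (w(n) = (-20 + (-3)²) - 5 = (-20 + 9) - 5 = -11 - 5 = -16)
d*w(V) = -124*(-16) = 1984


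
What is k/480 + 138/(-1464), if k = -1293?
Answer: -27211/9760 ≈ -2.7880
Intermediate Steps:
k/480 + 138/(-1464) = -1293/480 + 138/(-1464) = -1293*1/480 + 138*(-1/1464) = -431/160 - 23/244 = -27211/9760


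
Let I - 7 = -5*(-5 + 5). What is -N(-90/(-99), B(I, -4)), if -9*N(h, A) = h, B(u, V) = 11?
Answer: 10/99 ≈ 0.10101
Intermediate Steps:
I = 7 (I = 7 - 5*(-5 + 5) = 7 - 5*0 = 7 + 0 = 7)
N(h, A) = -h/9
-N(-90/(-99), B(I, -4)) = -(-1)*(-90/(-99))/9 = -(-1)*(-90*(-1/99))/9 = -(-1)*10/(9*11) = -1*(-10/99) = 10/99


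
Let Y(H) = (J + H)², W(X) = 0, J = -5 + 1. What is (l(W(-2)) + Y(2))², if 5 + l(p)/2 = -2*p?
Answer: 36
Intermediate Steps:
J = -4
Y(H) = (-4 + H)²
l(p) = -10 - 4*p (l(p) = -10 + 2*(-2*p) = -10 - 4*p)
(l(W(-2)) + Y(2))² = ((-10 - 4*0) + (-4 + 2)²)² = ((-10 + 0) + (-2)²)² = (-10 + 4)² = (-6)² = 36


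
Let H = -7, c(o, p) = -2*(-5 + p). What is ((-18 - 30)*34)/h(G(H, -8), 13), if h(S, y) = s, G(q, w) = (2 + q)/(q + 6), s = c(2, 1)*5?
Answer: -204/5 ≈ -40.800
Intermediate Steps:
c(o, p) = 10 - 2*p
s = 40 (s = (10 - 2*1)*5 = (10 - 2)*5 = 8*5 = 40)
G(q, w) = (2 + q)/(6 + q)
h(S, y) = 40
((-18 - 30)*34)/h(G(H, -8), 13) = ((-18 - 30)*34)/40 = -48*34*(1/40) = -1632*1/40 = -204/5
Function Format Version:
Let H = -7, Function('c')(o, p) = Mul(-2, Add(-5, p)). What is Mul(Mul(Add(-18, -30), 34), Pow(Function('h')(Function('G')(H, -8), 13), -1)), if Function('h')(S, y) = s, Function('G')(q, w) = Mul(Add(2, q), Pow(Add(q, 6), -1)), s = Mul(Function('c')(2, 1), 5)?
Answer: Rational(-204, 5) ≈ -40.800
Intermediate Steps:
Function('c')(o, p) = Add(10, Mul(-2, p))
s = 40 (s = Mul(Add(10, Mul(-2, 1)), 5) = Mul(Add(10, -2), 5) = Mul(8, 5) = 40)
Function('G')(q, w) = Mul(Pow(Add(6, q), -1), Add(2, q)) (Function('G')(q, w) = Mul(Add(2, q), Pow(Add(6, q), -1)) = Mul(Pow(Add(6, q), -1), Add(2, q)))
Function('h')(S, y) = 40
Mul(Mul(Add(-18, -30), 34), Pow(Function('h')(Function('G')(H, -8), 13), -1)) = Mul(Mul(Add(-18, -30), 34), Pow(40, -1)) = Mul(Mul(-48, 34), Rational(1, 40)) = Mul(-1632, Rational(1, 40)) = Rational(-204, 5)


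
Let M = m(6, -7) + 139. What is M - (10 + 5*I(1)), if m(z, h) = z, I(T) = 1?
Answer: 130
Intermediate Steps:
M = 145 (M = 6 + 139 = 145)
M - (10 + 5*I(1)) = 145 - (10 + 5*1) = 145 - (10 + 5) = 145 - 1*15 = 145 - 15 = 130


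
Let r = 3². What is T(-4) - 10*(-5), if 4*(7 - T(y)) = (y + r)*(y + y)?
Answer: 67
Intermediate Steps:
r = 9
T(y) = 7 - y*(9 + y)/2 (T(y) = 7 - (y + 9)*(y + y)/4 = 7 - (9 + y)*2*y/4 = 7 - y*(9 + y)/2)
T(-4) - 10*(-5) = (7 - 9/2*(-4) - ½*(-4)²) - 10*(-5) = (7 + 18 - ½*16) + 50 = (7 + 18 - 8) + 50 = 17 + 50 = 67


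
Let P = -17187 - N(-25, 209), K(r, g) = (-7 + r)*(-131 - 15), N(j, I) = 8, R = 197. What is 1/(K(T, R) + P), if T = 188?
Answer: -1/43621 ≈ -2.2925e-5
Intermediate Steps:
K(r, g) = 1022 - 146*r (K(r, g) = (-7 + r)*(-146) = 1022 - 146*r)
P = -17195 (P = -17187 - 1*8 = -17187 - 8 = -17195)
1/(K(T, R) + P) = 1/((1022 - 146*188) - 17195) = 1/((1022 - 27448) - 17195) = 1/(-26426 - 17195) = 1/(-43621) = -1/43621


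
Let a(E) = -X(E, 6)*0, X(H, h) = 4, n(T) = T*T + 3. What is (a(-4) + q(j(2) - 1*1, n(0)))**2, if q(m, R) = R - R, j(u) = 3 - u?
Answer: 0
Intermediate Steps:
n(T) = 3 + T**2 (n(T) = T**2 + 3 = 3 + T**2)
q(m, R) = 0
a(E) = 0 (a(E) = -1*4*0 = -4*0 = 0)
(a(-4) + q(j(2) - 1*1, n(0)))**2 = (0 + 0)**2 = 0**2 = 0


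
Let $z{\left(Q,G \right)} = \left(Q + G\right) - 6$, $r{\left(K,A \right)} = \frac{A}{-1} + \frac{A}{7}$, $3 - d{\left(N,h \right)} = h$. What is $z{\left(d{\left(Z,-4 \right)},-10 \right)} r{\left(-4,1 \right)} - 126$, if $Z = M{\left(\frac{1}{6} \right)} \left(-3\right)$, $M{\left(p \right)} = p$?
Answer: $- \frac{828}{7} \approx -118.29$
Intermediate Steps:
$Z = - \frac{1}{2}$ ($Z = \frac{1}{6} \left(-3\right) = - \frac{1}{2} \approx -0.5$)
$d{\left(N,h \right)} = 3 - h$
$r{\left(K,A \right)} = - \frac{6 A}{7}$ ($r{\left(K,A \right)} = A \left(-1\right) + A \frac{1}{7} = - A + \frac{A}{7} = - \frac{6 A}{7}$)
$z{\left(Q,G \right)} = -6 + G + Q$ ($z{\left(Q,G \right)} = \left(G + Q\right) - 6 = -6 + G + Q$)
$z{\left(d{\left(Z,-4 \right)},-10 \right)} r{\left(-4,1 \right)} - 126 = \left(-6 - 10 + \left(3 - -4\right)\right) \left(\left(- \frac{6}{7}\right) 1\right) - 126 = \left(-6 - 10 + \left(3 + 4\right)\right) \left(- \frac{6}{7}\right) - 126 = \left(-6 - 10 + 7\right) \left(- \frac{6}{7}\right) - 126 = \left(-9\right) \left(- \frac{6}{7}\right) - 126 = \frac{54}{7} - 126 = - \frac{828}{7}$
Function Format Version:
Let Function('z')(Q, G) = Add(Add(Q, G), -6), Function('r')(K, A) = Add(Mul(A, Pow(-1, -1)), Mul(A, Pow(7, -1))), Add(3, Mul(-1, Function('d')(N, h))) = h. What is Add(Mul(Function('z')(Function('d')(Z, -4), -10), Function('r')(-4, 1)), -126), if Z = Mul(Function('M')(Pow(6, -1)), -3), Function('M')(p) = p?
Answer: Rational(-828, 7) ≈ -118.29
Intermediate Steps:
Z = Rational(-1, 2) (Z = Mul(Pow(6, -1), -3) = Mul(Rational(1, 6), -3) = Rational(-1, 2) ≈ -0.50000)
Function('d')(N, h) = Add(3, Mul(-1, h))
Function('r')(K, A) = Mul(Rational(-6, 7), A) (Function('r')(K, A) = Add(Mul(A, -1), Mul(A, Rational(1, 7))) = Add(Mul(-1, A), Mul(Rational(1, 7), A)) = Mul(Rational(-6, 7), A))
Function('z')(Q, G) = Add(-6, G, Q) (Function('z')(Q, G) = Add(Add(G, Q), -6) = Add(-6, G, Q))
Add(Mul(Function('z')(Function('d')(Z, -4), -10), Function('r')(-4, 1)), -126) = Add(Mul(Add(-6, -10, Add(3, Mul(-1, -4))), Mul(Rational(-6, 7), 1)), -126) = Add(Mul(Add(-6, -10, Add(3, 4)), Rational(-6, 7)), -126) = Add(Mul(Add(-6, -10, 7), Rational(-6, 7)), -126) = Add(Mul(-9, Rational(-6, 7)), -126) = Add(Rational(54, 7), -126) = Rational(-828, 7)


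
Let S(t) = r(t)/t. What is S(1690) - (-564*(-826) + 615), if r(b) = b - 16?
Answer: -394173918/845 ≈ -4.6648e+5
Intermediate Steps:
r(b) = -16 + b
S(t) = (-16 + t)/t
S(1690) - (-564*(-826) + 615) = (-16 + 1690)/1690 - (-564*(-826) + 615) = (1/1690)*1674 - (465864 + 615) = 837/845 - 1*466479 = 837/845 - 466479 = -394173918/845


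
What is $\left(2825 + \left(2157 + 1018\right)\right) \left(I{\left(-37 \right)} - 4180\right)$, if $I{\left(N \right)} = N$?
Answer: $-25302000$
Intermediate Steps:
$\left(2825 + \left(2157 + 1018\right)\right) \left(I{\left(-37 \right)} - 4180\right) = \left(2825 + \left(2157 + 1018\right)\right) \left(-37 - 4180\right) = \left(2825 + 3175\right) \left(-4217\right) = 6000 \left(-4217\right) = -25302000$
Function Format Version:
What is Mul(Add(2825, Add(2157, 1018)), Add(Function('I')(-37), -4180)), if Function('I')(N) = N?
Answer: -25302000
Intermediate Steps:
Mul(Add(2825, Add(2157, 1018)), Add(Function('I')(-37), -4180)) = Mul(Add(2825, Add(2157, 1018)), Add(-37, -4180)) = Mul(Add(2825, 3175), -4217) = Mul(6000, -4217) = -25302000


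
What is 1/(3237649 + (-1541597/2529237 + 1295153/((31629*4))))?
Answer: 35554327588/115112775462316413 ≈ 3.0887e-7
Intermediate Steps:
1/(3237649 + (-1541597/2529237 + 1295153/((31629*4)))) = 1/(3237649 + (-1541597*1/2529237 + 1295153/126516)) = 1/(3237649 + (-1541597/2529237 + 1295153*(1/126516))) = 1/(3237649 + (-1541597/2529237 + 1295153/126516)) = 1/(3237649 + 342301355801/35554327588) = 1/(115112775462316413/35554327588) = 35554327588/115112775462316413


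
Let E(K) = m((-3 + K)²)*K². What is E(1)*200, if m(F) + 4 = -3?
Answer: -1400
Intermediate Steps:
m(F) = -7 (m(F) = -4 - 3 = -7)
E(K) = -7*K²
E(1)*200 = -7*1²*200 = -7*1*200 = -7*200 = -1400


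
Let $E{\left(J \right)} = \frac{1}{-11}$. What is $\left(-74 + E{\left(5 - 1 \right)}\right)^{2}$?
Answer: $\frac{664225}{121} \approx 5489.5$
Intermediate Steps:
$E{\left(J \right)} = - \frac{1}{11}$
$\left(-74 + E{\left(5 - 1 \right)}\right)^{2} = \left(-74 - \frac{1}{11}\right)^{2} = \left(- \frac{815}{11}\right)^{2} = \frac{664225}{121}$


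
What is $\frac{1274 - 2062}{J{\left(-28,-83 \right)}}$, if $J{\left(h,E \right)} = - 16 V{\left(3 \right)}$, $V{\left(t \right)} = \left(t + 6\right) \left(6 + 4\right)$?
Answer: $\frac{197}{360} \approx 0.54722$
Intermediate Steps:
$V{\left(t \right)} = 60 + 10 t$ ($V{\left(t \right)} = \left(6 + t\right) 10 = 60 + 10 t$)
$J{\left(h,E \right)} = -1440$ ($J{\left(h,E \right)} = - 16 \left(60 + 10 \cdot 3\right) = - 16 \left(60 + 30\right) = \left(-16\right) 90 = -1440$)
$\frac{1274 - 2062}{J{\left(-28,-83 \right)}} = \frac{1274 - 2062}{-1440} = \left(1274 - 2062\right) \left(- \frac{1}{1440}\right) = \left(-788\right) \left(- \frac{1}{1440}\right) = \frac{197}{360}$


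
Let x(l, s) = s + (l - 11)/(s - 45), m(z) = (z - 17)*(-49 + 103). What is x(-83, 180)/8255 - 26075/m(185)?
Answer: -11737499/4114800 ≈ -2.8525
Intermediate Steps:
m(z) = -918 + 54*z (m(z) = (-17 + z)*54 = -918 + 54*z)
x(l, s) = s + (-11 + l)/(-45 + s)
x(-83, 180)/8255 - 26075/m(185) = ((-11 - 83 + 180**2 - 45*180)/(-45 + 180))/8255 - 26075/(-918 + 54*185) = ((-11 - 83 + 32400 - 8100)/135)*(1/8255) - 26075/(-918 + 9990) = ((1/135)*24206)*(1/8255) - 26075/9072 = (24206/135)*(1/8255) - 26075*1/9072 = 1862/85725 - 3725/1296 = -11737499/4114800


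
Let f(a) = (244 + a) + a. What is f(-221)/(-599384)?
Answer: 99/299692 ≈ 0.00033034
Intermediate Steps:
f(a) = 244 + 2*a
f(-221)/(-599384) = (244 + 2*(-221))/(-599384) = (244 - 442)*(-1/599384) = -198*(-1/599384) = 99/299692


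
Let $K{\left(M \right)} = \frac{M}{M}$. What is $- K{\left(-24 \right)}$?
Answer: $-1$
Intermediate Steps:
$K{\left(M \right)} = 1$
$- K{\left(-24 \right)} = \left(-1\right) 1 = -1$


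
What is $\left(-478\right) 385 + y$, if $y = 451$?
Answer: $-183579$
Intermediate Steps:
$\left(-478\right) 385 + y = \left(-478\right) 385 + 451 = -184030 + 451 = -183579$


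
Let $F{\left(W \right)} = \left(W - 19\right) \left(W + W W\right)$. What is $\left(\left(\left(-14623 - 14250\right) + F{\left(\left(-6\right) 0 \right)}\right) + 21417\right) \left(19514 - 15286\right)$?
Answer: $-31523968$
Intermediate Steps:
$F{\left(W \right)} = \left(-19 + W\right) \left(W + W^{2}\right)$
$\left(\left(\left(-14623 - 14250\right) + F{\left(\left(-6\right) 0 \right)}\right) + 21417\right) \left(19514 - 15286\right) = \left(\left(\left(-14623 - 14250\right) + \left(-6\right) 0 \left(-19 + \left(\left(-6\right) 0\right)^{2} - 18 \left(\left(-6\right) 0\right)\right)\right) + 21417\right) \left(19514 - 15286\right) = \left(\left(-28873 + 0 \left(-19 + 0^{2} - 0\right)\right) + 21417\right) 4228 = \left(\left(-28873 + 0 \left(-19 + 0 + 0\right)\right) + 21417\right) 4228 = \left(\left(-28873 + 0 \left(-19\right)\right) + 21417\right) 4228 = \left(\left(-28873 + 0\right) + 21417\right) 4228 = \left(-28873 + 21417\right) 4228 = \left(-7456\right) 4228 = -31523968$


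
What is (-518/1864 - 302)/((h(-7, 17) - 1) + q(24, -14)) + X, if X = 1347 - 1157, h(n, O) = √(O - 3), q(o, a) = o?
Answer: 84716571/479980 + 281723*√14/479980 ≈ 178.70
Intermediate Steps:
h(n, O) = √(-3 + O)
X = 190
(-518/1864 - 302)/((h(-7, 17) - 1) + q(24, -14)) + X = (-518/1864 - 302)/((√(-3 + 17) - 1) + 24) + 190 = (-518*1/1864 - 302)/((√14 - 1) + 24) + 190 = (-259/932 - 302)/((-1 + √14) + 24) + 190 = -281723/(932*(23 + √14)) + 190 = 190 - 281723/(932*(23 + √14))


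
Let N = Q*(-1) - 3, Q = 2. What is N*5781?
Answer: -28905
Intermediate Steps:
N = -5 (N = 2*(-1) - 3 = -2 - 3 = -5)
N*5781 = -5*5781 = -28905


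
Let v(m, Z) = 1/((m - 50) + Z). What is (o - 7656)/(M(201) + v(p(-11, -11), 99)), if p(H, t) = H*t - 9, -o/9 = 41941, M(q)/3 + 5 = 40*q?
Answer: -62005125/3880906 ≈ -15.977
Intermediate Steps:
M(q) = -15 + 120*q (M(q) = -15 + 3*(40*q) = -15 + 120*q)
o = -377469 (o = -9*41941 = -377469)
p(H, t) = -9 + H*t
v(m, Z) = 1/(-50 + Z + m) (v(m, Z) = 1/((-50 + m) + Z) = 1/(-50 + Z + m))
(o - 7656)/(M(201) + v(p(-11, -11), 99)) = (-377469 - 7656)/((-15 + 120*201) + 1/(-50 + 99 + (-9 - 11*(-11)))) = -385125/((-15 + 24120) + 1/(-50 + 99 + (-9 + 121))) = -385125/(24105 + 1/(-50 + 99 + 112)) = -385125/(24105 + 1/161) = -385125/3880906/161 = -385125*161/3880906 = -62005125/3880906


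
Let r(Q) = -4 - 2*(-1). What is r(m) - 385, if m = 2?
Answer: -387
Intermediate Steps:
r(Q) = -2 (r(Q) = -4 + 2 = -2)
r(m) - 385 = -2 - 385 = -387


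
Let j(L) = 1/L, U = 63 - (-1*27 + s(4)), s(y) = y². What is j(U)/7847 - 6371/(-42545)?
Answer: 3699542083/24704945510 ≈ 0.14975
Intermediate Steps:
U = 74 (U = 63 - (-1*27 + 4²) = 63 - (-27 + 16) = 63 - 1*(-11) = 63 + 11 = 74)
j(U)/7847 - 6371/(-42545) = 1/(74*7847) - 6371/(-42545) = (1/74)*(1/7847) - 6371*(-1/42545) = 1/580678 + 6371/42545 = 3699542083/24704945510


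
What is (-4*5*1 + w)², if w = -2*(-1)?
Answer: 324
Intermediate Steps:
w = 2
(-4*5*1 + w)² = (-4*5*1 + 2)² = (-20*1 + 2)² = (-20 + 2)² = (-18)² = 324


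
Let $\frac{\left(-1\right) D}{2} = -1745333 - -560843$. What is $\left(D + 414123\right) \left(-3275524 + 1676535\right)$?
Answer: $-4450151082867$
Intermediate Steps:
$D = 2368980$ ($D = - 2 \left(-1745333 - -560843\right) = - 2 \left(-1745333 + 560843\right) = \left(-2\right) \left(-1184490\right) = 2368980$)
$\left(D + 414123\right) \left(-3275524 + 1676535\right) = \left(2368980 + 414123\right) \left(-3275524 + 1676535\right) = 2783103 \left(-1598989\right) = -4450151082867$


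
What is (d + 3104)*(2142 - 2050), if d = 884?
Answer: 366896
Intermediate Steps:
(d + 3104)*(2142 - 2050) = (884 + 3104)*(2142 - 2050) = 3988*92 = 366896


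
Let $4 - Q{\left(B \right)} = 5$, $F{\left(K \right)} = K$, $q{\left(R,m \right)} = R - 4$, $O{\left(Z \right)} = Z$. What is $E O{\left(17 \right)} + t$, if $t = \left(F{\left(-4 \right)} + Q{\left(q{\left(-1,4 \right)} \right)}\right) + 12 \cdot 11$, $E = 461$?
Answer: $7964$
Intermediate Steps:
$q{\left(R,m \right)} = -4 + R$ ($q{\left(R,m \right)} = R - 4 = -4 + R$)
$Q{\left(B \right)} = -1$ ($Q{\left(B \right)} = 4 - 5 = -1$)
$t = 127$ ($t = \left(-4 - 1\right) + 12 \cdot 11 = -5 + 132 = 127$)
$E O{\left(17 \right)} + t = 461 \cdot 17 + 127 = 7837 + 127 = 7964$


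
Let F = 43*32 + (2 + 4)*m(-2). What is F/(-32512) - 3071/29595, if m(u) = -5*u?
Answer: -35585693/240548160 ≈ -0.14794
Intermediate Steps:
F = 1436 (F = 43*32 + (2 + 4)*(-5*(-2)) = 1376 + 6*10 = 1376 + 60 = 1436)
F/(-32512) - 3071/29595 = 1436/(-32512) - 3071/29595 = 1436*(-1/32512) - 3071*1/29595 = -359/8128 - 3071/29595 = -35585693/240548160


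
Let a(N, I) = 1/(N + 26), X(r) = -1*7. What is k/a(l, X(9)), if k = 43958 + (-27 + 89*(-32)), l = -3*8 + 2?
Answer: 164332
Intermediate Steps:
X(r) = -7
l = -22 (l = -24 + 2 = -22)
a(N, I) = 1/(26 + N)
k = 41083 (k = 43958 + (-27 - 2848) = 43958 - 2875 = 41083)
k/a(l, X(9)) = 41083/(1/(26 - 22)) = 41083/(1/4) = 41083/(¼) = 41083*4 = 164332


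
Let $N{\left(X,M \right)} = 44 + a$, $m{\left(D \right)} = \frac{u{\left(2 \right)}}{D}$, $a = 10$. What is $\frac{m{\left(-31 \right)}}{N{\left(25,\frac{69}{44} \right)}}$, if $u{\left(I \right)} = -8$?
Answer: $\frac{4}{837} \approx 0.004779$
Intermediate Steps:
$m{\left(D \right)} = - \frac{8}{D}$
$N{\left(X,M \right)} = 54$ ($N{\left(X,M \right)} = 44 + 10 = 54$)
$\frac{m{\left(-31 \right)}}{N{\left(25,\frac{69}{44} \right)}} = \frac{\left(-8\right) \frac{1}{-31}}{54} = \left(-8\right) \left(- \frac{1}{31}\right) \frac{1}{54} = \frac{8}{31} \cdot \frac{1}{54} = \frac{4}{837}$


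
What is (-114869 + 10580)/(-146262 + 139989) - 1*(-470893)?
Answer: 984672026/2091 ≈ 4.7091e+5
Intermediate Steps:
(-114869 + 10580)/(-146262 + 139989) - 1*(-470893) = -104289/(-6273) + 470893 = -104289*(-1/6273) + 470893 = 34763/2091 + 470893 = 984672026/2091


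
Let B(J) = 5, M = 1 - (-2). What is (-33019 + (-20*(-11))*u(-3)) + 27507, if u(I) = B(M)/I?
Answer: -17636/3 ≈ -5878.7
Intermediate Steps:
M = 3 (M = 1 - 1*(-2) = 1 + 2 = 3)
u(I) = 5/I
(-33019 + (-20*(-11))*u(-3)) + 27507 = (-33019 + (-20*(-11))*(5/(-3))) + 27507 = (-33019 + 220*(5*(-⅓))) + 27507 = (-33019 + 220*(-5/3)) + 27507 = (-33019 - 1100/3) + 27507 = -100157/3 + 27507 = -17636/3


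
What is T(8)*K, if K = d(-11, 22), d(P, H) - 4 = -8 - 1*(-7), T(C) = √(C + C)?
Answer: 12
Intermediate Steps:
T(C) = √2*√C (T(C) = √(2*C) = √2*√C)
d(P, H) = 3 (d(P, H) = 4 + (-8 - 1*(-7)) = 4 + (-8 + 7) = 4 - 1 = 3)
K = 3
T(8)*K = (√2*√8)*3 = (√2*(2*√2))*3 = 4*3 = 12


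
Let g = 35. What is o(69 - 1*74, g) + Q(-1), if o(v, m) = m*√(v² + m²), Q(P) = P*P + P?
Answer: 875*√2 ≈ 1237.4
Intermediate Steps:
Q(P) = P + P² (Q(P) = P² + P = P + P²)
o(v, m) = m*√(m² + v²)
o(69 - 1*74, g) + Q(-1) = 35*√(35² + (69 - 1*74)²) - (1 - 1) = 35*√(1225 + (69 - 74)²) - 1*0 = 35*√(1225 + (-5)²) + 0 = 35*√(1225 + 25) + 0 = 35*√1250 + 0 = 35*(25*√2) + 0 = 875*√2 + 0 = 875*√2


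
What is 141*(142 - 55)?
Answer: 12267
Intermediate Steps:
141*(142 - 55) = 141*87 = 12267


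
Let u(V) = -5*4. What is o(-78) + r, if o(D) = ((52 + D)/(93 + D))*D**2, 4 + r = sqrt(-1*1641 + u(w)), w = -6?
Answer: -52748/5 + I*sqrt(1661) ≈ -10550.0 + 40.755*I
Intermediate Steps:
u(V) = -20
r = -4 + I*sqrt(1661) (r = -4 + sqrt(-1*1641 - 20) = -4 + sqrt(-1641 - 20) = -4 + sqrt(-1661) = -4 + I*sqrt(1661) ≈ -4.0 + 40.755*I)
o(D) = D**2*(52 + D)/(93 + D) (o(D) = ((52 + D)/(93 + D))*D**2 = D**2*(52 + D)/(93 + D))
o(-78) + r = (-78)**2*(52 - 78)/(93 - 78) + (-4 + I*sqrt(1661)) = 6084*(-26)/15 + (-4 + I*sqrt(1661)) = 6084*(1/15)*(-26) + (-4 + I*sqrt(1661)) = -52728/5 + (-4 + I*sqrt(1661)) = -52748/5 + I*sqrt(1661)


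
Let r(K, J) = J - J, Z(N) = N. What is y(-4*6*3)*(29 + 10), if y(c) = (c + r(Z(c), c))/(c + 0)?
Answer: 39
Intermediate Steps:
r(K, J) = 0
y(c) = 1 (y(c) = (c + 0)/(c + 0) = c/c = 1)
y(-4*6*3)*(29 + 10) = 1*(29 + 10) = 1*39 = 39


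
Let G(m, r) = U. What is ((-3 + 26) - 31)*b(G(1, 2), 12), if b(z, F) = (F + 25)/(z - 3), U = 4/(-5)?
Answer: 1480/19 ≈ 77.895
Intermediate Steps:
U = -⅘ (U = 4*(-⅕) = -⅘ ≈ -0.80000)
G(m, r) = -⅘
b(z, F) = (25 + F)/(-3 + z)
((-3 + 26) - 31)*b(G(1, 2), 12) = ((-3 + 26) - 31)*((25 + 12)/(-3 - ⅘)) = (23 - 31)*(37/(-19/5)) = -(-40)*37/19 = -8*(-185/19) = 1480/19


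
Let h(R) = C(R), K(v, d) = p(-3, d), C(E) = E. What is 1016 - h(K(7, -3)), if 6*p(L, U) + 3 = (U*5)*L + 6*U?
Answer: 1012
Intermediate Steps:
p(L, U) = -½ + U + 5*L*U/6 (p(L, U) = -½ + ((U*5)*L + 6*U)/6 = -½ + ((5*U)*L + 6*U)/6 = -½ + (5*L*U + 6*U)/6 = -½ + (6*U + 5*L*U)/6 = -½ + (U + 5*L*U/6) = -½ + U + 5*L*U/6)
K(v, d) = -½ - 3*d/2 (K(v, d) = -½ + d + (⅚)*(-3)*d = -½ + d - 5*d/2 = -½ - 3*d/2)
h(R) = R
1016 - h(K(7, -3)) = 1016 - (-½ - 3/2*(-3)) = 1016 - (-½ + 9/2) = 1016 - 1*4 = 1016 - 4 = 1012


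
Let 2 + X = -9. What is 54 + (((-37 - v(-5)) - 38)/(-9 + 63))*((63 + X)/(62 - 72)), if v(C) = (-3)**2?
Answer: 2794/45 ≈ 62.089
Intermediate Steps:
X = -11 (X = -2 - 9 = -11)
v(C) = 9
54 + (((-37 - v(-5)) - 38)/(-9 + 63))*((63 + X)/(62 - 72)) = 54 + (((-37 - 1*9) - 38)/(-9 + 63))*((63 - 11)/(62 - 72)) = 54 + (((-37 - 9) - 38)/54)*(52/(-10)) = 54 + ((-46 - 38)*(1/54))*(52*(-1/10)) = 54 - 84*1/54*(-26/5) = 54 - 14/9*(-26/5) = 54 + 364/45 = 2794/45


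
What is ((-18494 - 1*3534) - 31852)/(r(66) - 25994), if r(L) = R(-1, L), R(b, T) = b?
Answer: 3592/1733 ≈ 2.0727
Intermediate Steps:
r(L) = -1
((-18494 - 1*3534) - 31852)/(r(66) - 25994) = ((-18494 - 1*3534) - 31852)/(-1 - 25994) = ((-18494 - 3534) - 31852)/(-25995) = (-22028 - 31852)*(-1/25995) = -53880*(-1/25995) = 3592/1733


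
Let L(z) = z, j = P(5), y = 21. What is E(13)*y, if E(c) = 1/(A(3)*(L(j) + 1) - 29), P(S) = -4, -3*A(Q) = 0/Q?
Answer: -21/29 ≈ -0.72414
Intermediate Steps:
A(Q) = 0 (A(Q) = -0/Q = -1/3*0 = 0)
j = -4
E(c) = -1/29 (E(c) = 1/(0*(-4 + 1) - 29) = 1/(0*(-3) - 29) = 1/(0 - 29) = 1/(-29) = -1/29)
E(13)*y = -1/29*21 = -21/29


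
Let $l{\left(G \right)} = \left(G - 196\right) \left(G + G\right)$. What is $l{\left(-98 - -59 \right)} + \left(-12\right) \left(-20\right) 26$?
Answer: $24570$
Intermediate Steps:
$l{\left(G \right)} = 2 G \left(-196 + G\right)$ ($l{\left(G \right)} = \left(-196 + G\right) 2 G = 2 G \left(-196 + G\right)$)
$l{\left(-98 - -59 \right)} + \left(-12\right) \left(-20\right) 26 = 2 \left(-98 - -59\right) \left(-196 - 39\right) + \left(-12\right) \left(-20\right) 26 = 2 \left(-98 + 59\right) \left(-196 + \left(-98 + 59\right)\right) + 240 \cdot 26 = 2 \left(-39\right) \left(-196 - 39\right) + 6240 = 2 \left(-39\right) \left(-235\right) + 6240 = 18330 + 6240 = 24570$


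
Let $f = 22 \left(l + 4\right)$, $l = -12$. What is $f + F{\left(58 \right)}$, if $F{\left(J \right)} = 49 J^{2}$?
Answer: $164660$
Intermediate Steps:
$f = -176$ ($f = 22 \left(-12 + 4\right) = 22 \left(-8\right) = -176$)
$f + F{\left(58 \right)} = -176 + 49 \cdot 58^{2} = -176 + 49 \cdot 3364 = -176 + 164836 = 164660$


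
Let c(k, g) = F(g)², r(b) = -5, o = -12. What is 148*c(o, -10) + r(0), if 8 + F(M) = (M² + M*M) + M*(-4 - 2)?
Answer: 9398587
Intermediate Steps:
F(M) = -8 - 6*M + 2*M² (F(M) = -8 + ((M² + M*M) + M*(-4 - 2)) = -8 + ((M² + M²) + M*(-6)) = -8 + (2*M² - 6*M) = -8 + (-6*M + 2*M²) = -8 - 6*M + 2*M²)
c(k, g) = (-8 - 6*g + 2*g²)²
148*c(o, -10) + r(0) = 148*(4*(4 - 1*(-10)² + 3*(-10))²) - 5 = 148*(4*(4 - 1*100 - 30)²) - 5 = 148*(4*(4 - 100 - 30)²) - 5 = 148*(4*(-126)²) - 5 = 148*(4*15876) - 5 = 148*63504 - 5 = 9398592 - 5 = 9398587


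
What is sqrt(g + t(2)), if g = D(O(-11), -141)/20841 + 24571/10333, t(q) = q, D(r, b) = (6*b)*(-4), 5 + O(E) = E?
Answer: 3*sqrt(2599490992246457)/71783351 ≈ 2.1308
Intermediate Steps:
O(E) = -5 + E
D(r, b) = -24*b
g = 182350361/71783351 (g = -24*(-141)/20841 + 24571/10333 = 3384*(1/20841) + 24571*(1/10333) = 1128/6947 + 24571/10333 = 182350361/71783351 ≈ 2.5403)
sqrt(g + t(2)) = sqrt(182350361/71783351 + 2) = sqrt(325917063/71783351) = 3*sqrt(2599490992246457)/71783351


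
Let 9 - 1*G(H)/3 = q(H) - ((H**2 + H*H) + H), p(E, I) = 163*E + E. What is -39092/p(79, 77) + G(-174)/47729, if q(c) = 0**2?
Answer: 120324962/154594231 ≈ 0.77833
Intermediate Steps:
q(c) = 0
p(E, I) = 164*E
G(H) = 27 + 3*H + 6*H**2 (G(H) = 27 - 3*(0 - ((H**2 + H*H) + H)) = 27 - 3*(0 - ((H**2 + H**2) + H)) = 27 - 3*(0 - (2*H**2 + H)) = 27 - 3*(0 - (H + 2*H**2)) = 27 - 3*(0 + (-H - 2*H**2)) = 27 - 3*(-H - 2*H**2) = 27 + (3*H + 6*H**2) = 27 + 3*H + 6*H**2)
-39092/p(79, 77) + G(-174)/47729 = -39092/(164*79) + (27 + 3*(-174) + 6*(-174)**2)/47729 = -39092/12956 + (27 - 522 + 6*30276)*(1/47729) = -39092*1/12956 + (27 - 522 + 181656)*(1/47729) = -9773/3239 + 181161*(1/47729) = -9773/3239 + 181161/47729 = 120324962/154594231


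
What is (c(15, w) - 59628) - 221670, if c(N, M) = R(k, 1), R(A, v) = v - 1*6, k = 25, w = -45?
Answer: -281303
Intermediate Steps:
R(A, v) = -6 + v (R(A, v) = v - 6 = -6 + v)
c(N, M) = -5 (c(N, M) = -6 + 1 = -5)
(c(15, w) - 59628) - 221670 = (-5 - 59628) - 221670 = -59633 - 221670 = -281303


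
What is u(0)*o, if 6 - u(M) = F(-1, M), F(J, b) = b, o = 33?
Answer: 198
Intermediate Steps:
u(M) = 6 - M
u(0)*o = (6 - 1*0)*33 = (6 + 0)*33 = 6*33 = 198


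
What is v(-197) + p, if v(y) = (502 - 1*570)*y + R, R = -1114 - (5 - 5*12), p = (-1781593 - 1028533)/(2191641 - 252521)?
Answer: 11960056657/969560 ≈ 12336.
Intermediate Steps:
p = -1405063/969560 (p = -2810126/1939120 = -2810126*1/1939120 = -1405063/969560 ≈ -1.4492)
R = -1059 (R = -1114 - (5 - 60) = -1114 - 1*(-55) = -1114 + 55 = -1059)
v(y) = -1059 - 68*y (v(y) = (502 - 1*570)*y - 1059 = (502 - 570)*y - 1059 = -68*y - 1059 = -1059 - 68*y)
v(-197) + p = (-1059 - 68*(-197)) - 1405063/969560 = (-1059 + 13396) - 1405063/969560 = 12337 - 1405063/969560 = 11960056657/969560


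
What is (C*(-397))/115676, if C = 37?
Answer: -14689/115676 ≈ -0.12698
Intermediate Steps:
(C*(-397))/115676 = (37*(-397))/115676 = -14689*1/115676 = -14689/115676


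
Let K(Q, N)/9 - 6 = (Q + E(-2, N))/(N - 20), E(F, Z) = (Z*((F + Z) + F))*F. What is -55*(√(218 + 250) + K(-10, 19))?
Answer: -290070 - 330*√13 ≈ -2.9126e+5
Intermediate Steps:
E(F, Z) = F*Z*(Z + 2*F) (E(F, Z) = (Z*(Z + 2*F))*F = F*Z*(Z + 2*F))
K(Q, N) = 54 + 9*(Q - 2*N*(-4 + N))/(-20 + N) (K(Q, N) = 54 + 9*((Q - 2*N*(N + 2*(-2)))/(N - 20)) = 54 + 9*((Q - 2*N*(N - 4))/(-20 + N)) = 54 + 9*((Q - 2*N*(-4 + N))/(-20 + N)) = 54 + 9*(Q - 2*N*(-4 + N))/(-20 + N))
-55*(√(218 + 250) + K(-10, 19)) = -55*(√(218 + 250) + 9*(-120 - 10 - 2*19² + 14*19)/(-20 + 19)) = -55*(√468 + 9*(-120 - 10 - 2*361 + 266)/(-1)) = -55*(6*√13 + 9*(-1)*(-120 - 10 - 722 + 266)) = -55*(6*√13 + 9*(-1)*(-586)) = -55*(6*√13 + 5274) = -55*(5274 + 6*√13) = -290070 - 330*√13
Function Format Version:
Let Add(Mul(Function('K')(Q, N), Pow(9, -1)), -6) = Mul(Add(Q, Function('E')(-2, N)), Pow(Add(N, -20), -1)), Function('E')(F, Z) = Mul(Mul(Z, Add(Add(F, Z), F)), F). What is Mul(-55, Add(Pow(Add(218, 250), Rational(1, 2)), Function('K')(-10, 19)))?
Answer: Add(-290070, Mul(-330, Pow(13, Rational(1, 2)))) ≈ -2.9126e+5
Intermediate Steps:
Function('E')(F, Z) = Mul(F, Z, Add(Z, Mul(2, F))) (Function('E')(F, Z) = Mul(Mul(Z, Add(Z, Mul(2, F))), F) = Mul(F, Z, Add(Z, Mul(2, F))))
Function('K')(Q, N) = Add(54, Mul(9, Pow(Add(-20, N), -1), Add(Q, Mul(-2, N, Add(-4, N))))) (Function('K')(Q, N) = Add(54, Mul(9, Mul(Add(Q, Mul(-2, N, Add(N, Mul(2, -2)))), Pow(Add(N, -20), -1)))) = Add(54, Mul(9, Mul(Add(Q, Mul(-2, N, Add(N, -4))), Pow(Add(-20, N), -1)))) = Add(54, Mul(9, Mul(Add(Q, Mul(-2, N, Add(-4, N))), Pow(Add(-20, N), -1)))) = Add(54, Mul(9, Mul(Pow(Add(-20, N), -1), Add(Q, Mul(-2, N, Add(-4, N)))))) = Add(54, Mul(9, Pow(Add(-20, N), -1), Add(Q, Mul(-2, N, Add(-4, N))))))
Mul(-55, Add(Pow(Add(218, 250), Rational(1, 2)), Function('K')(-10, 19))) = Mul(-55, Add(Pow(Add(218, 250), Rational(1, 2)), Mul(9, Pow(Add(-20, 19), -1), Add(-120, -10, Mul(-2, Pow(19, 2)), Mul(14, 19))))) = Mul(-55, Add(Pow(468, Rational(1, 2)), Mul(9, Pow(-1, -1), Add(-120, -10, Mul(-2, 361), 266)))) = Mul(-55, Add(Mul(6, Pow(13, Rational(1, 2))), Mul(9, -1, Add(-120, -10, -722, 266)))) = Mul(-55, Add(Mul(6, Pow(13, Rational(1, 2))), Mul(9, -1, -586))) = Mul(-55, Add(Mul(6, Pow(13, Rational(1, 2))), 5274)) = Mul(-55, Add(5274, Mul(6, Pow(13, Rational(1, 2))))) = Add(-290070, Mul(-330, Pow(13, Rational(1, 2))))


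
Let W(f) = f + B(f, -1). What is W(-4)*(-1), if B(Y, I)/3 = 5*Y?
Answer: 64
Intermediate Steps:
B(Y, I) = 15*Y (B(Y, I) = 3*(5*Y) = 15*Y)
W(f) = 16*f (W(f) = f + 15*f = 16*f)
W(-4)*(-1) = (16*(-4))*(-1) = -64*(-1) = 64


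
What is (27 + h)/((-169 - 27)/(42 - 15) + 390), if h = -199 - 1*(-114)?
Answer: -783/5167 ≈ -0.15154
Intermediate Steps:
h = -85 (h = -199 + 114 = -85)
(27 + h)/((-169 - 27)/(42 - 15) + 390) = (27 - 85)/((-169 - 27)/(42 - 15) + 390) = -58/(-196/27 + 390) = -58/10334/27 = -58*27/10334 = -783/5167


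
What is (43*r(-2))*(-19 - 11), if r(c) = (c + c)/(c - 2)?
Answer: -1290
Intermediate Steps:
r(c) = 2*c/(-2 + c) (r(c) = (2*c)/(-2 + c) = 2*c/(-2 + c))
(43*r(-2))*(-19 - 11) = (43*(2*(-2)/(-2 - 2)))*(-19 - 11) = (43*(2*(-2)/(-4)))*(-30) = (43*(2*(-2)*(-¼)))*(-30) = (43*1)*(-30) = 43*(-30) = -1290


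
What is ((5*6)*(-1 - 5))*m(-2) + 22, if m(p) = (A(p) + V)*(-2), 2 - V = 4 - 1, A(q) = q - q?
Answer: -338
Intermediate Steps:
A(q) = 0
V = -1 (V = 2 - (4 - 1) = 2 - 1*3 = 2 - 3 = -1)
m(p) = 2 (m(p) = (0 - 1)*(-2) = -1*(-2) = 2)
((5*6)*(-1 - 5))*m(-2) + 22 = ((5*6)*(-1 - 5))*2 + 22 = (30*(-6))*2 + 22 = -180*2 + 22 = -360 + 22 = -338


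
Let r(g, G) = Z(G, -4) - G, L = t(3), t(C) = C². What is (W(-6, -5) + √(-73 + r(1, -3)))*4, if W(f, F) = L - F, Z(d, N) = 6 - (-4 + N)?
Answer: 56 + 8*I*√14 ≈ 56.0 + 29.933*I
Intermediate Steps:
L = 9 (L = 3² = 9)
Z(d, N) = 10 - N (Z(d, N) = 6 + (4 - N) = 10 - N)
r(g, G) = 14 - G (r(g, G) = (10 - 1*(-4)) - G = (10 + 4) - G = 14 - G)
W(f, F) = 9 - F
(W(-6, -5) + √(-73 + r(1, -3)))*4 = ((9 - 1*(-5)) + √(-73 + (14 - 1*(-3))))*4 = ((9 + 5) + √(-73 + (14 + 3)))*4 = (14 + √(-73 + 17))*4 = (14 + √(-56))*4 = (14 + 2*I*√14)*4 = 56 + 8*I*√14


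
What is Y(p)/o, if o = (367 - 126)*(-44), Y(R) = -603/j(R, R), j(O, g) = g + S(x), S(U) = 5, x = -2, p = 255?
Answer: 603/2757040 ≈ 0.00021871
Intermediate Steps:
j(O, g) = 5 + g (j(O, g) = g + 5 = 5 + g)
Y(R) = -603/(5 + R)
o = -10604 (o = 241*(-44) = -10604)
Y(p)/o = -603/(5 + 255)/(-10604) = -603/260*(-1/10604) = 603/2757040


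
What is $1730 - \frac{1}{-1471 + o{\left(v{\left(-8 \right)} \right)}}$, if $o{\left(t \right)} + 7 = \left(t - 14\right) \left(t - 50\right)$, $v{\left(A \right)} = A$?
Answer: $\frac{349461}{202} \approx 1730.0$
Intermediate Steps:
$o{\left(t \right)} = -7 + \left(-50 + t\right) \left(-14 + t\right)$ ($o{\left(t \right)} = -7 + \left(t - 14\right) \left(t - 50\right) = -7 + \left(-14 + t\right) \left(-50 + t\right) = -7 + \left(-50 + t\right) \left(-14 + t\right)$)
$1730 - \frac{1}{-1471 + o{\left(v{\left(-8 \right)} \right)}} = 1730 - \frac{1}{-1471 + \left(693 + \left(-8\right)^{2} - -512\right)} = 1730 - \frac{1}{-1471 + \left(693 + 64 + 512\right)} = 1730 - \frac{1}{-1471 + 1269} = 1730 - \frac{1}{-202} = 1730 - - \frac{1}{202} = 1730 + \frac{1}{202} = \frac{349461}{202}$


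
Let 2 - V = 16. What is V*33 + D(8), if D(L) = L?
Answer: -454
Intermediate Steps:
V = -14 (V = 2 - 1*16 = 2 - 16 = -14)
V*33 + D(8) = -14*33 + 8 = -462 + 8 = -454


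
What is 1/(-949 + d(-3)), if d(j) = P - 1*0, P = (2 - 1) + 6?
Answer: -1/942 ≈ -0.0010616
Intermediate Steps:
P = 7 (P = 1 + 6 = 7)
d(j) = 7 (d(j) = 7 - 1*0 = 7 + 0 = 7)
1/(-949 + d(-3)) = 1/(-949 + 7) = 1/(-942) = -1/942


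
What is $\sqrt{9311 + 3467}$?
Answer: $\sqrt{12778} \approx 113.04$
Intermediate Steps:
$\sqrt{9311 + 3467} = \sqrt{12778}$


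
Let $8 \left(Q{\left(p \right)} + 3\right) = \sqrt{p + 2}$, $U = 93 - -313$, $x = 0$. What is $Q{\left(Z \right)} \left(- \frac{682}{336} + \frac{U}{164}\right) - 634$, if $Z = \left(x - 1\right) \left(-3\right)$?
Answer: $- \frac{1458735}{2296} + \frac{3071 \sqrt{5}}{55104} \approx -635.21$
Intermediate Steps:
$U = 406$ ($U = 93 + 313 = 406$)
$Z = 3$ ($Z = \left(0 - 1\right) \left(-3\right) = \left(-1\right) \left(-3\right) = 3$)
$Q{\left(p \right)} = -3 + \frac{\sqrt{2 + p}}{8}$ ($Q{\left(p \right)} = -3 + \frac{\sqrt{p + 2}}{8} = -3 + \frac{\sqrt{2 + p}}{8}$)
$Q{\left(Z \right)} \left(- \frac{682}{336} + \frac{U}{164}\right) - 634 = \left(-3 + \frac{\sqrt{2 + 3}}{8}\right) \left(- \frac{682}{336} + \frac{406}{164}\right) - 634 = \left(-3 + \frac{\sqrt{5}}{8}\right) \left(\left(-682\right) \frac{1}{336} + 406 \cdot \frac{1}{164}\right) - 634 = \left(-3 + \frac{\sqrt{5}}{8}\right) \left(- \frac{341}{168} + \frac{203}{82}\right) - 634 = \left(-3 + \frac{\sqrt{5}}{8}\right) \frac{3071}{6888} - 634 = \left(- \frac{3071}{2296} + \frac{3071 \sqrt{5}}{55104}\right) - 634 = - \frac{1458735}{2296} + \frac{3071 \sqrt{5}}{55104}$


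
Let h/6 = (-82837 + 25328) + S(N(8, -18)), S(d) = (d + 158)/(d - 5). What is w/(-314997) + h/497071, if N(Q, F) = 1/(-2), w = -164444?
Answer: -297052288784/1722334611657 ≈ -0.17247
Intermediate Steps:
N(Q, F) = -1/2
S(d) = (158 + d)/(-5 + d)
h = -3797484/11 (h = 6*((-82837 + 25328) + (158 - 1/2)/(-5 - 1/2)) = 6*(-57509 + (315/2)/(-11/2)) = 6*(-57509 - 2/11*315/2) = 6*(-57509 - 315/11) = 6*(-632914/11) = -3797484/11 ≈ -3.4523e+5)
w/(-314997) + h/497071 = -164444/(-314997) - 3797484/11/497071 = -164444*(-1/314997) - 3797484/11*1/497071 = 164444/314997 - 3797484/5467781 = -297052288784/1722334611657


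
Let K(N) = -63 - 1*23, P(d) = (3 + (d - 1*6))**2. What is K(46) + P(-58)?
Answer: 3635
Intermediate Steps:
P(d) = (-3 + d)**2 (P(d) = (3 + (d - 6))**2 = (3 + (-6 + d))**2 = (-3 + d)**2)
K(N) = -86 (K(N) = -63 - 23 = -86)
K(46) + P(-58) = -86 + (-3 - 58)**2 = -86 + (-61)**2 = -86 + 3721 = 3635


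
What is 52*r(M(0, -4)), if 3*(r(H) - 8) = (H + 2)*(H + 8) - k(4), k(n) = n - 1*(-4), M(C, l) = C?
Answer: 1664/3 ≈ 554.67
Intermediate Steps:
k(n) = 4 + n (k(n) = n + 4 = 4 + n)
r(H) = 16/3 + (2 + H)*(8 + H)/3 (r(H) = 8 + ((H + 2)*(H + 8) - (4 + 4))/3 = 8 + ((2 + H)*(8 + H) - 1*8)/3 = 8 + ((2 + H)*(8 + H) - 8)/3 = 8 + (-8 + (2 + H)*(8 + H))/3 = 8 + (-8/3 + (2 + H)*(8 + H)/3) = 16/3 + (2 + H)*(8 + H)/3)
52*r(M(0, -4)) = 52*(32/3 + (⅓)*0² + (10/3)*0) = 52*(32/3 + (⅓)*0 + 0) = 52*(32/3 + 0 + 0) = 52*(32/3) = 1664/3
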